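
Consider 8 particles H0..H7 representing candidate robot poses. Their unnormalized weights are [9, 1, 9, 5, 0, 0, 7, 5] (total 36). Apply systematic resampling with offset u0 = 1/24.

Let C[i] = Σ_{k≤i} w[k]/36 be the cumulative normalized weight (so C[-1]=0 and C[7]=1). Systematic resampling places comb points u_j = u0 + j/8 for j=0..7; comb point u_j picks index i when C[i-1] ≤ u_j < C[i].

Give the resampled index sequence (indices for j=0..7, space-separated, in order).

0 0 2 2 3 6 6 7

C = [1/4, 5/18, 19/36, 2/3, 2/3, 2/3, 31/36, 1]
j=0: u_0=1/24 ∈ [0, 1/4) → index 0
j=1: u_1=1/6 ∈ [0, 1/4) → index 0
j=2: u_2=7/24 ∈ [5/18, 19/36) → index 2
j=3: u_3=5/12 ∈ [5/18, 19/36) → index 2
j=4: u_4=13/24 ∈ [19/36, 2/3) → index 3
j=5: u_5=2/3 ∈ [2/3, 31/36) → index 6
j=6: u_6=19/24 ∈ [2/3, 31/36) → index 6
j=7: u_7=11/12 ∈ [31/36, 1) → index 7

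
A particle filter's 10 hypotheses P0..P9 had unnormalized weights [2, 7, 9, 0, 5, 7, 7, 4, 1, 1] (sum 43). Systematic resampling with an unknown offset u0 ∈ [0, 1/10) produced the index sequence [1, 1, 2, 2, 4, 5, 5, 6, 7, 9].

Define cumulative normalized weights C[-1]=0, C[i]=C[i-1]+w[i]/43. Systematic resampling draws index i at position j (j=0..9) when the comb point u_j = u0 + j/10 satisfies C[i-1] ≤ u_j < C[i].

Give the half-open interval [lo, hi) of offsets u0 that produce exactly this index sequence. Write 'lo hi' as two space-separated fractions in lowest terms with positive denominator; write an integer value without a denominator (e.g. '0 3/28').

33/430 21/215

C = [2/43, 9/43, 18/43, 18/43, 23/43, 30/43, 37/43, 41/43, 42/43, 1]
j=0 picked index 1: u0 ∈ [2/43, 9/43)
j=1 picked index 1: u0 ∈ [-23/430, 47/430)
j=2 picked index 2: u0 ∈ [2/215, 47/215)
j=3 picked index 2: u0 ∈ [-39/430, 51/430)
j=4 picked index 4: u0 ∈ [4/215, 29/215)
j=5 picked index 5: u0 ∈ [3/86, 17/86)
j=6 picked index 5: u0 ∈ [-14/215, 21/215)
j=7 picked index 6: u0 ∈ [-1/430, 69/430)
j=8 picked index 7: u0 ∈ [13/215, 33/215)
j=9 picked index 9: u0 ∈ [33/430, 1/10)
intersection: [33/430, 21/215)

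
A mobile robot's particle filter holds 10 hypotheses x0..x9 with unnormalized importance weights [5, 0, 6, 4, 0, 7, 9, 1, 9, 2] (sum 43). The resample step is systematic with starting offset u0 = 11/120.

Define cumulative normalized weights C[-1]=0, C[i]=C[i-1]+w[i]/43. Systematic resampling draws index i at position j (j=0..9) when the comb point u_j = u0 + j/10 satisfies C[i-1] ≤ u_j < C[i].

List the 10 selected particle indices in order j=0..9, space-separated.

0 2 3 5 5 6 6 8 8 9

C = [5/43, 5/43, 11/43, 15/43, 15/43, 22/43, 31/43, 32/43, 41/43, 1]
j=0: u_0=11/120 ∈ [0, 5/43) → index 0
j=1: u_1=23/120 ∈ [5/43, 11/43) → index 2
j=2: u_2=7/24 ∈ [11/43, 15/43) → index 3
j=3: u_3=47/120 ∈ [15/43, 22/43) → index 5
j=4: u_4=59/120 ∈ [15/43, 22/43) → index 5
j=5: u_5=71/120 ∈ [22/43, 31/43) → index 6
j=6: u_6=83/120 ∈ [22/43, 31/43) → index 6
j=7: u_7=19/24 ∈ [32/43, 41/43) → index 8
j=8: u_8=107/120 ∈ [32/43, 41/43) → index 8
j=9: u_9=119/120 ∈ [41/43, 1) → index 9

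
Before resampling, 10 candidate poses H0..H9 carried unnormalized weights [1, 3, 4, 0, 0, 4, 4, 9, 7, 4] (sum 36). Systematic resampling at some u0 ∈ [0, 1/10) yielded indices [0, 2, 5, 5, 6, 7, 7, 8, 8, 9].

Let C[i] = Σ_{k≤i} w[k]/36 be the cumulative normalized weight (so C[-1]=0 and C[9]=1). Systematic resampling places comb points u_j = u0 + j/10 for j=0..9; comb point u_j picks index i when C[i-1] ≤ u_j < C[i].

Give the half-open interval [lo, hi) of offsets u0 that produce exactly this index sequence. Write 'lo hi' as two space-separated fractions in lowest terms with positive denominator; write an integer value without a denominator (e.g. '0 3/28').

1/45 1/36

C = [1/36, 1/9, 2/9, 2/9, 2/9, 1/3, 4/9, 25/36, 8/9, 1]
j=0 picked index 0: u0 ∈ [0, 1/36)
j=1 picked index 2: u0 ∈ [1/90, 11/90)
j=2 picked index 5: u0 ∈ [1/45, 2/15)
j=3 picked index 5: u0 ∈ [-7/90, 1/30)
j=4 picked index 6: u0 ∈ [-1/15, 2/45)
j=5 picked index 7: u0 ∈ [-1/18, 7/36)
j=6 picked index 7: u0 ∈ [-7/45, 17/180)
j=7 picked index 8: u0 ∈ [-1/180, 17/90)
j=8 picked index 8: u0 ∈ [-19/180, 4/45)
j=9 picked index 9: u0 ∈ [-1/90, 1/10)
intersection: [1/45, 1/36)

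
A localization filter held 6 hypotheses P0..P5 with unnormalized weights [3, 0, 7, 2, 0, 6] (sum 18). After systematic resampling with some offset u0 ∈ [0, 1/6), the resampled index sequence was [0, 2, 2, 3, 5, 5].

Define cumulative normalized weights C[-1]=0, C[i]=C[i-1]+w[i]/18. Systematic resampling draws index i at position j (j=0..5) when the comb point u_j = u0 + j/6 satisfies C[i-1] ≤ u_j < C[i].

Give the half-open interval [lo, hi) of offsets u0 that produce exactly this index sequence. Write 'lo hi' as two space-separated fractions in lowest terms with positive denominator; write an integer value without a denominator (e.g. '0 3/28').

1/18 1/6

C = [1/6, 1/6, 5/9, 2/3, 2/3, 1]
j=0 picked index 0: u0 ∈ [0, 1/6)
j=1 picked index 2: u0 ∈ [0, 7/18)
j=2 picked index 2: u0 ∈ [-1/6, 2/9)
j=3 picked index 3: u0 ∈ [1/18, 1/6)
j=4 picked index 5: u0 ∈ [0, 1/3)
j=5 picked index 5: u0 ∈ [-1/6, 1/6)
intersection: [1/18, 1/6)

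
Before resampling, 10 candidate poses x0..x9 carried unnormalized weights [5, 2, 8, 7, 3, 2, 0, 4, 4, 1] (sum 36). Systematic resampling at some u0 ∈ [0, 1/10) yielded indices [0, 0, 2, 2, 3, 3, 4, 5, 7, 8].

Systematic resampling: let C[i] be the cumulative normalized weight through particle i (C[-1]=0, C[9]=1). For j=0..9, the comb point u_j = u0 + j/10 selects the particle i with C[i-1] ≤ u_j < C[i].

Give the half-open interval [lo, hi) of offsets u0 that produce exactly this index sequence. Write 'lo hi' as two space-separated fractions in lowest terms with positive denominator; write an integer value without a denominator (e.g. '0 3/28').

1/60 7/180

C = [5/36, 7/36, 5/12, 11/18, 25/36, 3/4, 3/4, 31/36, 35/36, 1]
j=0 picked index 0: u0 ∈ [0, 5/36)
j=1 picked index 0: u0 ∈ [-1/10, 7/180)
j=2 picked index 2: u0 ∈ [-1/180, 13/60)
j=3 picked index 2: u0 ∈ [-19/180, 7/60)
j=4 picked index 3: u0 ∈ [1/60, 19/90)
j=5 picked index 3: u0 ∈ [-1/12, 1/9)
j=6 picked index 4: u0 ∈ [1/90, 17/180)
j=7 picked index 5: u0 ∈ [-1/180, 1/20)
j=8 picked index 7: u0 ∈ [-1/20, 11/180)
j=9 picked index 8: u0 ∈ [-7/180, 13/180)
intersection: [1/60, 7/180)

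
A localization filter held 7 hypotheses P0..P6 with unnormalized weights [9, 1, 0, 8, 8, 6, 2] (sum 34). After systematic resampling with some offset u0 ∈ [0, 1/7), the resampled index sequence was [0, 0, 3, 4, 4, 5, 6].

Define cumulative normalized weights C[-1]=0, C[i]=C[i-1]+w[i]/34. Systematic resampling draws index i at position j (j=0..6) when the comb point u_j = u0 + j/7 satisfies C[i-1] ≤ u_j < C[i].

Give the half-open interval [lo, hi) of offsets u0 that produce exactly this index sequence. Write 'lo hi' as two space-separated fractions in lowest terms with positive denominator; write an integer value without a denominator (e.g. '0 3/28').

12/119 29/238

C = [9/34, 5/17, 5/17, 9/17, 13/17, 16/17, 1]
j=0 picked index 0: u0 ∈ [0, 9/34)
j=1 picked index 0: u0 ∈ [-1/7, 29/238)
j=2 picked index 3: u0 ∈ [1/119, 29/119)
j=3 picked index 4: u0 ∈ [12/119, 40/119)
j=4 picked index 4: u0 ∈ [-5/119, 23/119)
j=5 picked index 5: u0 ∈ [6/119, 27/119)
j=6 picked index 6: u0 ∈ [10/119, 1/7)
intersection: [12/119, 29/238)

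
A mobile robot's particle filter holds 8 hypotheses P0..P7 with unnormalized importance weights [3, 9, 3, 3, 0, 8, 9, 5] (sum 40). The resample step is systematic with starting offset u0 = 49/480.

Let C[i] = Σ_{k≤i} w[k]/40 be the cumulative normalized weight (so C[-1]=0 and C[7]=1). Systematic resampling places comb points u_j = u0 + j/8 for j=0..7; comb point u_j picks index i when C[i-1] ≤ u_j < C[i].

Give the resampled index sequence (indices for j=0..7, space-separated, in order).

1 1 2 5 5 6 6 7

C = [3/40, 3/10, 3/8, 9/20, 9/20, 13/20, 7/8, 1]
j=0: u_0=49/480 ∈ [3/40, 3/10) → index 1
j=1: u_1=109/480 ∈ [3/40, 3/10) → index 1
j=2: u_2=169/480 ∈ [3/10, 3/8) → index 2
j=3: u_3=229/480 ∈ [9/20, 13/20) → index 5
j=4: u_4=289/480 ∈ [9/20, 13/20) → index 5
j=5: u_5=349/480 ∈ [13/20, 7/8) → index 6
j=6: u_6=409/480 ∈ [13/20, 7/8) → index 6
j=7: u_7=469/480 ∈ [7/8, 1) → index 7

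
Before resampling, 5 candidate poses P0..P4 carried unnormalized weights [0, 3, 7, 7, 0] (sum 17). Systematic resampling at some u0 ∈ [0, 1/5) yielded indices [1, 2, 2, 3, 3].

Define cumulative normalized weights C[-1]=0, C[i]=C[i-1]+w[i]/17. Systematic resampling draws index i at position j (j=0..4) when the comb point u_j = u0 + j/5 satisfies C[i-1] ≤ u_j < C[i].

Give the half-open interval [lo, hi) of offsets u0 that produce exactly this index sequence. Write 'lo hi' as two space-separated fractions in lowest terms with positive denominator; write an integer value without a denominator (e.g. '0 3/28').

C = [0, 3/17, 10/17, 1, 1]
j=0 picked index 1: u0 ∈ [0, 3/17)
j=1 picked index 2: u0 ∈ [-2/85, 33/85)
j=2 picked index 2: u0 ∈ [-19/85, 16/85)
j=3 picked index 3: u0 ∈ [-1/85, 2/5)
j=4 picked index 3: u0 ∈ [-18/85, 1/5)
intersection: [0, 3/17)

0 3/17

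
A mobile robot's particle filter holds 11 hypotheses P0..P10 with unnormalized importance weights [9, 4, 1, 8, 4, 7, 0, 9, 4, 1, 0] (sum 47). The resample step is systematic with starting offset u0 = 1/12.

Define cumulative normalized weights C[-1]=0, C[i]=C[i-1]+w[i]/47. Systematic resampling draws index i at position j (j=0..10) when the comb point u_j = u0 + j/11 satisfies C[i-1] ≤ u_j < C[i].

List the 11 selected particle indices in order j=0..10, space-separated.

C = [9/47, 13/47, 14/47, 22/47, 26/47, 33/47, 33/47, 42/47, 46/47, 1, 1]
j=0: u_0=1/12 ∈ [0, 9/47) → index 0
j=1: u_1=23/132 ∈ [0, 9/47) → index 0
j=2: u_2=35/132 ∈ [9/47, 13/47) → index 1
j=3: u_3=47/132 ∈ [14/47, 22/47) → index 3
j=4: u_4=59/132 ∈ [14/47, 22/47) → index 3
j=5: u_5=71/132 ∈ [22/47, 26/47) → index 4
j=6: u_6=83/132 ∈ [26/47, 33/47) → index 5
j=7: u_7=95/132 ∈ [33/47, 42/47) → index 7
j=8: u_8=107/132 ∈ [33/47, 42/47) → index 7
j=9: u_9=119/132 ∈ [42/47, 46/47) → index 8
j=10: u_10=131/132 ∈ [46/47, 1) → index 9

0 0 1 3 3 4 5 7 7 8 9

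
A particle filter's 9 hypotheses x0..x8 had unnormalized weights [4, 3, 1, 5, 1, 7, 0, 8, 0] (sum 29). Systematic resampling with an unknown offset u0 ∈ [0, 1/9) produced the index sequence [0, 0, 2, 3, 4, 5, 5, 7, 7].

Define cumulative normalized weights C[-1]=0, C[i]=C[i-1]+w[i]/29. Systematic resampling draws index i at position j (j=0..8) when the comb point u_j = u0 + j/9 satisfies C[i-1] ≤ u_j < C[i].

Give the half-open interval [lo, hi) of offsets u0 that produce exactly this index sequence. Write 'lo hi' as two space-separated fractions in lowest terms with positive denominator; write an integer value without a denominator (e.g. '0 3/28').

5/261 7/261

C = [4/29, 7/29, 8/29, 13/29, 14/29, 21/29, 21/29, 1, 1]
j=0 picked index 0: u0 ∈ [0, 4/29)
j=1 picked index 0: u0 ∈ [-1/9, 7/261)
j=2 picked index 2: u0 ∈ [5/261, 14/261)
j=3 picked index 3: u0 ∈ [-5/87, 10/87)
j=4 picked index 4: u0 ∈ [1/261, 10/261)
j=5 picked index 5: u0 ∈ [-19/261, 44/261)
j=6 picked index 5: u0 ∈ [-16/87, 5/87)
j=7 picked index 7: u0 ∈ [-14/261, 2/9)
j=8 picked index 7: u0 ∈ [-43/261, 1/9)
intersection: [5/261, 7/261)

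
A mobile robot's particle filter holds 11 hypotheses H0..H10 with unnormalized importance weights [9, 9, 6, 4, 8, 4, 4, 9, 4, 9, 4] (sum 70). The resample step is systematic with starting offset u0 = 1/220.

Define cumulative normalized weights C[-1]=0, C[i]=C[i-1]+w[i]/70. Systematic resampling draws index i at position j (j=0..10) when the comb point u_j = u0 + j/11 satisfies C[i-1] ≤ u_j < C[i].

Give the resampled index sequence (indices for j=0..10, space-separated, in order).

C = [9/70, 9/35, 12/35, 2/5, 18/35, 4/7, 22/35, 53/70, 57/70, 33/35, 1]
j=0: u_0=1/220 ∈ [0, 9/70) → index 0
j=1: u_1=21/220 ∈ [0, 9/70) → index 0
j=2: u_2=41/220 ∈ [9/70, 9/35) → index 1
j=3: u_3=61/220 ∈ [9/35, 12/35) → index 2
j=4: u_4=81/220 ∈ [12/35, 2/5) → index 3
j=5: u_5=101/220 ∈ [2/5, 18/35) → index 4
j=6: u_6=11/20 ∈ [18/35, 4/7) → index 5
j=7: u_7=141/220 ∈ [22/35, 53/70) → index 7
j=8: u_8=161/220 ∈ [22/35, 53/70) → index 7
j=9: u_9=181/220 ∈ [57/70, 33/35) → index 9
j=10: u_10=201/220 ∈ [57/70, 33/35) → index 9

0 0 1 2 3 4 5 7 7 9 9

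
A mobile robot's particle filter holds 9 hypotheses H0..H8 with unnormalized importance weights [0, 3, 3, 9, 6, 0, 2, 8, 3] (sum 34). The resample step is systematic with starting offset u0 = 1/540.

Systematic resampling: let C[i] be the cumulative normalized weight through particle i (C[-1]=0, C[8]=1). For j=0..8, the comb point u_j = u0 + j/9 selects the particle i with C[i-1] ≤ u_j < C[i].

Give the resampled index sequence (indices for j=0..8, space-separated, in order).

1 2 3 3 4 4 6 7 7

C = [0, 3/34, 3/17, 15/34, 21/34, 21/34, 23/34, 31/34, 1]
j=0: u_0=1/540 ∈ [0, 3/34) → index 1
j=1: u_1=61/540 ∈ [3/34, 3/17) → index 2
j=2: u_2=121/540 ∈ [3/17, 15/34) → index 3
j=3: u_3=181/540 ∈ [3/17, 15/34) → index 3
j=4: u_4=241/540 ∈ [15/34, 21/34) → index 4
j=5: u_5=301/540 ∈ [15/34, 21/34) → index 4
j=6: u_6=361/540 ∈ [21/34, 23/34) → index 6
j=7: u_7=421/540 ∈ [23/34, 31/34) → index 7
j=8: u_8=481/540 ∈ [23/34, 31/34) → index 7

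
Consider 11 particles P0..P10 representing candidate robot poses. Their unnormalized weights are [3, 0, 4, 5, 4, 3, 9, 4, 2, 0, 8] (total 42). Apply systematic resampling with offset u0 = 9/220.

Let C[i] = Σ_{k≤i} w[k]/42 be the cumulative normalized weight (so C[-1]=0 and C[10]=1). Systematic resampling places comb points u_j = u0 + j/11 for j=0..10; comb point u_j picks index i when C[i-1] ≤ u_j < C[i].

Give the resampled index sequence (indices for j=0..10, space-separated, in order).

0 2 3 4 5 6 6 7 8 10 10

C = [1/14, 1/14, 1/6, 2/7, 8/21, 19/42, 2/3, 16/21, 17/21, 17/21, 1]
j=0: u_0=9/220 ∈ [0, 1/14) → index 0
j=1: u_1=29/220 ∈ [1/14, 1/6) → index 2
j=2: u_2=49/220 ∈ [1/6, 2/7) → index 3
j=3: u_3=69/220 ∈ [2/7, 8/21) → index 4
j=4: u_4=89/220 ∈ [8/21, 19/42) → index 5
j=5: u_5=109/220 ∈ [19/42, 2/3) → index 6
j=6: u_6=129/220 ∈ [19/42, 2/3) → index 6
j=7: u_7=149/220 ∈ [2/3, 16/21) → index 7
j=8: u_8=169/220 ∈ [16/21, 17/21) → index 8
j=9: u_9=189/220 ∈ [17/21, 1) → index 10
j=10: u_10=19/20 ∈ [17/21, 1) → index 10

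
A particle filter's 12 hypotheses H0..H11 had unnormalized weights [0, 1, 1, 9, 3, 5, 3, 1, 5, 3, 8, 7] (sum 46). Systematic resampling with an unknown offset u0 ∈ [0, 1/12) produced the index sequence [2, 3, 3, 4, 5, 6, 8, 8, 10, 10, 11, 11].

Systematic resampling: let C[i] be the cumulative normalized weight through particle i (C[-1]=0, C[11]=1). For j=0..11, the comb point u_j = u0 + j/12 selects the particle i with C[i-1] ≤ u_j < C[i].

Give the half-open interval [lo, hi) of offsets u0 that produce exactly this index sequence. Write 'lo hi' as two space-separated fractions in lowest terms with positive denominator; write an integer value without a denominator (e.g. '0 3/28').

C = [0, 1/46, 1/23, 11/46, 7/23, 19/46, 11/23, 1/2, 14/23, 31/46, 39/46, 1]
j=0 picked index 2: u0 ∈ [1/46, 1/23)
j=1 picked index 3: u0 ∈ [-11/276, 43/276)
j=2 picked index 3: u0 ∈ [-17/138, 5/69)
j=3 picked index 4: u0 ∈ [-1/92, 5/92)
j=4 picked index 5: u0 ∈ [-2/69, 11/138)
j=5 picked index 6: u0 ∈ [-1/276, 17/276)
j=6 picked index 8: u0 ∈ [0, 5/46)
j=7 picked index 8: u0 ∈ [-1/12, 7/276)
j=8 picked index 10: u0 ∈ [1/138, 25/138)
j=9 picked index 10: u0 ∈ [-7/92, 9/92)
j=10 picked index 11: u0 ∈ [1/69, 1/6)
j=11 picked index 11: u0 ∈ [-19/276, 1/12)
intersection: [1/46, 7/276)

1/46 7/276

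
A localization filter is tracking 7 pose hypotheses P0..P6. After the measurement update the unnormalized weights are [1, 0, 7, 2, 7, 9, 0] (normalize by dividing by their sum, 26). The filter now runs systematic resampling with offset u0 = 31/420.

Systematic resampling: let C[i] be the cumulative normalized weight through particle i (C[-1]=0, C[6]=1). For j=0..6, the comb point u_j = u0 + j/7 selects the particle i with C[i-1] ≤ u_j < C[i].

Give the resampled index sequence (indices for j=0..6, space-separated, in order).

2 2 3 4 4 5 5

C = [1/26, 1/26, 4/13, 5/13, 17/26, 1, 1]
j=0: u_0=31/420 ∈ [1/26, 4/13) → index 2
j=1: u_1=13/60 ∈ [1/26, 4/13) → index 2
j=2: u_2=151/420 ∈ [4/13, 5/13) → index 3
j=3: u_3=211/420 ∈ [5/13, 17/26) → index 4
j=4: u_4=271/420 ∈ [5/13, 17/26) → index 4
j=5: u_5=331/420 ∈ [17/26, 1) → index 5
j=6: u_6=391/420 ∈ [17/26, 1) → index 5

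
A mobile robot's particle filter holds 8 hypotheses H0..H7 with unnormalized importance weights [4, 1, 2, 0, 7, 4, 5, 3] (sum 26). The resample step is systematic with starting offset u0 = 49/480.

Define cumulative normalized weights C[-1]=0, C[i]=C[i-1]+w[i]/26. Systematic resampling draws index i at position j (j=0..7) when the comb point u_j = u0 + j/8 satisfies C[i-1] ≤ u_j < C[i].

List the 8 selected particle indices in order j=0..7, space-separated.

0 2 4 4 5 6 6 7

C = [2/13, 5/26, 7/26, 7/26, 7/13, 9/13, 23/26, 1]
j=0: u_0=49/480 ∈ [0, 2/13) → index 0
j=1: u_1=109/480 ∈ [5/26, 7/26) → index 2
j=2: u_2=169/480 ∈ [7/26, 7/13) → index 4
j=3: u_3=229/480 ∈ [7/26, 7/13) → index 4
j=4: u_4=289/480 ∈ [7/13, 9/13) → index 5
j=5: u_5=349/480 ∈ [9/13, 23/26) → index 6
j=6: u_6=409/480 ∈ [9/13, 23/26) → index 6
j=7: u_7=469/480 ∈ [23/26, 1) → index 7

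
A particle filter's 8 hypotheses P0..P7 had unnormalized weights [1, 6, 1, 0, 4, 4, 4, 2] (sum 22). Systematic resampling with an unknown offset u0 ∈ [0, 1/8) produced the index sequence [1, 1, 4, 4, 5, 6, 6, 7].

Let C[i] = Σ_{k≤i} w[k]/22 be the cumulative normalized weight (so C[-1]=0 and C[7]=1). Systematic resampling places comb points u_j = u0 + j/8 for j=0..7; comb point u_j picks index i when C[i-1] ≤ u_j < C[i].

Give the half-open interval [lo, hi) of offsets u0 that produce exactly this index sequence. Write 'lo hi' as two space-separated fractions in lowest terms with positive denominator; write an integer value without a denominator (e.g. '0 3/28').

5/44 1/8

C = [1/22, 7/22, 4/11, 4/11, 6/11, 8/11, 10/11, 1]
j=0 picked index 1: u0 ∈ [1/22, 7/22)
j=1 picked index 1: u0 ∈ [-7/88, 17/88)
j=2 picked index 4: u0 ∈ [5/44, 13/44)
j=3 picked index 4: u0 ∈ [-1/88, 15/88)
j=4 picked index 5: u0 ∈ [1/22, 5/22)
j=5 picked index 6: u0 ∈ [9/88, 25/88)
j=6 picked index 6: u0 ∈ [-1/44, 7/44)
j=7 picked index 7: u0 ∈ [3/88, 1/8)
intersection: [5/44, 1/8)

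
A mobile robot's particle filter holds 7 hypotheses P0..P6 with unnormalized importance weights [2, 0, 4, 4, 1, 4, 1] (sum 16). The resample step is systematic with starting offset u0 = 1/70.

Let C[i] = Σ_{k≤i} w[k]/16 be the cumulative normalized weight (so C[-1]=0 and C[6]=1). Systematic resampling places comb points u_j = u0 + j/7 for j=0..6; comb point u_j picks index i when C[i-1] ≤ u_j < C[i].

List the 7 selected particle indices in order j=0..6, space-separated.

0 2 2 3 3 5 5

C = [1/8, 1/8, 3/8, 5/8, 11/16, 15/16, 1]
j=0: u_0=1/70 ∈ [0, 1/8) → index 0
j=1: u_1=11/70 ∈ [1/8, 3/8) → index 2
j=2: u_2=3/10 ∈ [1/8, 3/8) → index 2
j=3: u_3=31/70 ∈ [3/8, 5/8) → index 3
j=4: u_4=41/70 ∈ [3/8, 5/8) → index 3
j=5: u_5=51/70 ∈ [11/16, 15/16) → index 5
j=6: u_6=61/70 ∈ [11/16, 15/16) → index 5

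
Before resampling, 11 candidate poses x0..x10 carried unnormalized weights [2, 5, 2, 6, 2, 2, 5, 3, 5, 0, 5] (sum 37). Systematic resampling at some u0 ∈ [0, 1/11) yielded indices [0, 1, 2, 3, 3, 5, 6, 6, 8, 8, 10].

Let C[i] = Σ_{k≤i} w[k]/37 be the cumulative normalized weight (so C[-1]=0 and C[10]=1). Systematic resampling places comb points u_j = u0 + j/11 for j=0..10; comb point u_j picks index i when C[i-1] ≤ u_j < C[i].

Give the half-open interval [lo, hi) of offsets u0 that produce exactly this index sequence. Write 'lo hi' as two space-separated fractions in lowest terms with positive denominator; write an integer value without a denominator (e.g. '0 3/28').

3/407 5/407

C = [2/37, 7/37, 9/37, 15/37, 17/37, 19/37, 24/37, 27/37, 32/37, 32/37, 1]
j=0 picked index 0: u0 ∈ [0, 2/37)
j=1 picked index 1: u0 ∈ [-15/407, 40/407)
j=2 picked index 2: u0 ∈ [3/407, 25/407)
j=3 picked index 3: u0 ∈ [-12/407, 54/407)
j=4 picked index 3: u0 ∈ [-49/407, 17/407)
j=5 picked index 5: u0 ∈ [2/407, 24/407)
j=6 picked index 6: u0 ∈ [-13/407, 42/407)
j=7 picked index 6: u0 ∈ [-50/407, 5/407)
j=8 picked index 8: u0 ∈ [1/407, 56/407)
j=9 picked index 8: u0 ∈ [-36/407, 19/407)
j=10 picked index 10: u0 ∈ [-18/407, 1/11)
intersection: [3/407, 5/407)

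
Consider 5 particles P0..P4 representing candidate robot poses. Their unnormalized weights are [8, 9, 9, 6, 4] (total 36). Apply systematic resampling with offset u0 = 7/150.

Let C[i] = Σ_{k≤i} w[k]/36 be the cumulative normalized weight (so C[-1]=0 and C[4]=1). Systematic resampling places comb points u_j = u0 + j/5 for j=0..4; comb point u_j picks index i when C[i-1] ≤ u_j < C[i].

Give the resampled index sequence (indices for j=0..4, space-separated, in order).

C = [2/9, 17/36, 13/18, 8/9, 1]
j=0: u_0=7/150 ∈ [0, 2/9) → index 0
j=1: u_1=37/150 ∈ [2/9, 17/36) → index 1
j=2: u_2=67/150 ∈ [2/9, 17/36) → index 1
j=3: u_3=97/150 ∈ [17/36, 13/18) → index 2
j=4: u_4=127/150 ∈ [13/18, 8/9) → index 3

0 1 1 2 3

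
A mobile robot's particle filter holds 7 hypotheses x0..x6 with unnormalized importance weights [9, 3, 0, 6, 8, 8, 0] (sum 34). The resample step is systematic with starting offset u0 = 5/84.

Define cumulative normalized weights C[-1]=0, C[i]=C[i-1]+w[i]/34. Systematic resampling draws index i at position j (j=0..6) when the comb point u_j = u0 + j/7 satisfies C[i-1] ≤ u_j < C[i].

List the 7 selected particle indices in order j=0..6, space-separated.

C = [9/34, 6/17, 6/17, 9/17, 13/17, 1, 1]
j=0: u_0=5/84 ∈ [0, 9/34) → index 0
j=1: u_1=17/84 ∈ [0, 9/34) → index 0
j=2: u_2=29/84 ∈ [9/34, 6/17) → index 1
j=3: u_3=41/84 ∈ [6/17, 9/17) → index 3
j=4: u_4=53/84 ∈ [9/17, 13/17) → index 4
j=5: u_5=65/84 ∈ [13/17, 1) → index 5
j=6: u_6=11/12 ∈ [13/17, 1) → index 5

0 0 1 3 4 5 5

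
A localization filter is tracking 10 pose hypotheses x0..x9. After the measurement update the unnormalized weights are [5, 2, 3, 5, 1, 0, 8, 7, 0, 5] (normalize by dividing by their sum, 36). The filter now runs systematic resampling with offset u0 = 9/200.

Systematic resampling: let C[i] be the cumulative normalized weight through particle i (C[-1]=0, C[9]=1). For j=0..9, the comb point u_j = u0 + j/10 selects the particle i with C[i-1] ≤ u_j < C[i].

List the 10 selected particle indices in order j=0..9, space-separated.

C = [5/36, 7/36, 5/18, 5/12, 4/9, 4/9, 2/3, 31/36, 31/36, 1]
j=0: u_0=9/200 ∈ [0, 5/36) → index 0
j=1: u_1=29/200 ∈ [5/36, 7/36) → index 1
j=2: u_2=49/200 ∈ [7/36, 5/18) → index 2
j=3: u_3=69/200 ∈ [5/18, 5/12) → index 3
j=4: u_4=89/200 ∈ [4/9, 2/3) → index 6
j=5: u_5=109/200 ∈ [4/9, 2/3) → index 6
j=6: u_6=129/200 ∈ [4/9, 2/3) → index 6
j=7: u_7=149/200 ∈ [2/3, 31/36) → index 7
j=8: u_8=169/200 ∈ [2/3, 31/36) → index 7
j=9: u_9=189/200 ∈ [31/36, 1) → index 9

0 1 2 3 6 6 6 7 7 9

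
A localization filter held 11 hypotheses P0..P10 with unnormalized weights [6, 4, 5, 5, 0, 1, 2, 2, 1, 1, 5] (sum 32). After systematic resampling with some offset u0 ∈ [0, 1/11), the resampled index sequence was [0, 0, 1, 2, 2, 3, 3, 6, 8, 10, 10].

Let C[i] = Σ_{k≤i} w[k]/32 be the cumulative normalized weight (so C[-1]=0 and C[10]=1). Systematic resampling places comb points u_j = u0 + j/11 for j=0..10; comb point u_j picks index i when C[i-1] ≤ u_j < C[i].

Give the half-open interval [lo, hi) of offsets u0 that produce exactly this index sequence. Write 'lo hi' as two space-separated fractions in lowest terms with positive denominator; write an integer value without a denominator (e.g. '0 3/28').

C = [3/16, 5/16, 15/32, 5/8, 5/8, 21/32, 23/32, 25/32, 13/16, 27/32, 1]
j=0 picked index 0: u0 ∈ [0, 3/16)
j=1 picked index 0: u0 ∈ [-1/11, 17/176)
j=2 picked index 1: u0 ∈ [1/176, 23/176)
j=3 picked index 2: u0 ∈ [7/176, 69/352)
j=4 picked index 2: u0 ∈ [-9/176, 37/352)
j=5 picked index 3: u0 ∈ [5/352, 15/88)
j=6 picked index 3: u0 ∈ [-27/352, 7/88)
j=7 picked index 6: u0 ∈ [7/352, 29/352)
j=8 picked index 8: u0 ∈ [19/352, 15/176)
j=9 picked index 10: u0 ∈ [9/352, 2/11)
j=10 picked index 10: u0 ∈ [-23/352, 1/11)
intersection: [19/352, 7/88)

19/352 7/88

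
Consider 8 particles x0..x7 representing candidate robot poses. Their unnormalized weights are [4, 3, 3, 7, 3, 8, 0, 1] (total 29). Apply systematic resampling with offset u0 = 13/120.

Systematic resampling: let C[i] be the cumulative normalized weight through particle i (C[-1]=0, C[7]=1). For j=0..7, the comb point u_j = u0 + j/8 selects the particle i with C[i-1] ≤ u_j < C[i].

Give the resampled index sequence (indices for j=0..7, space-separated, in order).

C = [4/29, 7/29, 10/29, 17/29, 20/29, 28/29, 28/29, 1]
j=0: u_0=13/120 ∈ [0, 4/29) → index 0
j=1: u_1=7/30 ∈ [4/29, 7/29) → index 1
j=2: u_2=43/120 ∈ [10/29, 17/29) → index 3
j=3: u_3=29/60 ∈ [10/29, 17/29) → index 3
j=4: u_4=73/120 ∈ [17/29, 20/29) → index 4
j=5: u_5=11/15 ∈ [20/29, 28/29) → index 5
j=6: u_6=103/120 ∈ [20/29, 28/29) → index 5
j=7: u_7=59/60 ∈ [28/29, 1) → index 7

0 1 3 3 4 5 5 7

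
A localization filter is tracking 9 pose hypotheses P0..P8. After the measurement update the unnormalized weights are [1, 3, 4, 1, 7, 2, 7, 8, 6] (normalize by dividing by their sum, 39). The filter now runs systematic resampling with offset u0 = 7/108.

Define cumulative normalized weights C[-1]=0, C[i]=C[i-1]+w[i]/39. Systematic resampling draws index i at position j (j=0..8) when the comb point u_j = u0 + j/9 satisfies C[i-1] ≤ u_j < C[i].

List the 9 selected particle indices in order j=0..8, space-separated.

C = [1/39, 4/39, 8/39, 3/13, 16/39, 6/13, 25/39, 11/13, 1]
j=0: u_0=7/108 ∈ [1/39, 4/39) → index 1
j=1: u_1=19/108 ∈ [4/39, 8/39) → index 2
j=2: u_2=31/108 ∈ [3/13, 16/39) → index 4
j=3: u_3=43/108 ∈ [3/13, 16/39) → index 4
j=4: u_4=55/108 ∈ [6/13, 25/39) → index 6
j=5: u_5=67/108 ∈ [6/13, 25/39) → index 6
j=6: u_6=79/108 ∈ [25/39, 11/13) → index 7
j=7: u_7=91/108 ∈ [25/39, 11/13) → index 7
j=8: u_8=103/108 ∈ [11/13, 1) → index 8

1 2 4 4 6 6 7 7 8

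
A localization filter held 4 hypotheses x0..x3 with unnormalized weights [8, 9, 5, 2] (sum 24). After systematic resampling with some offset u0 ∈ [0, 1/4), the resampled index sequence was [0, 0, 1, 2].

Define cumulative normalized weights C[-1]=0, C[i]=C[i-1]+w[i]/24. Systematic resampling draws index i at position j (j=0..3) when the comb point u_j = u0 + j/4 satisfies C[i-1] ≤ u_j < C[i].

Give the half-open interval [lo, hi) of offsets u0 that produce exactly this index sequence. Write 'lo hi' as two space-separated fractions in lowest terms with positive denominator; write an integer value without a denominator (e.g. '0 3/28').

C = [1/3, 17/24, 11/12, 1]
j=0 picked index 0: u0 ∈ [0, 1/3)
j=1 picked index 0: u0 ∈ [-1/4, 1/12)
j=2 picked index 1: u0 ∈ [-1/6, 5/24)
j=3 picked index 2: u0 ∈ [-1/24, 1/6)
intersection: [0, 1/12)

0 1/12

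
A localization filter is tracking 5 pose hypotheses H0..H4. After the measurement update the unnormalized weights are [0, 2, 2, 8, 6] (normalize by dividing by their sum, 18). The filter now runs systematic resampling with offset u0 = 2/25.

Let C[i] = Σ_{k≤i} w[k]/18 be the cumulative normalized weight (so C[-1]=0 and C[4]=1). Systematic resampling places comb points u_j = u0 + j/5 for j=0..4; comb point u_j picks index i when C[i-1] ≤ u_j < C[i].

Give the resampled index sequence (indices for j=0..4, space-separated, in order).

1 3 3 4 4

C = [0, 1/9, 2/9, 2/3, 1]
j=0: u_0=2/25 ∈ [0, 1/9) → index 1
j=1: u_1=7/25 ∈ [2/9, 2/3) → index 3
j=2: u_2=12/25 ∈ [2/9, 2/3) → index 3
j=3: u_3=17/25 ∈ [2/3, 1) → index 4
j=4: u_4=22/25 ∈ [2/3, 1) → index 4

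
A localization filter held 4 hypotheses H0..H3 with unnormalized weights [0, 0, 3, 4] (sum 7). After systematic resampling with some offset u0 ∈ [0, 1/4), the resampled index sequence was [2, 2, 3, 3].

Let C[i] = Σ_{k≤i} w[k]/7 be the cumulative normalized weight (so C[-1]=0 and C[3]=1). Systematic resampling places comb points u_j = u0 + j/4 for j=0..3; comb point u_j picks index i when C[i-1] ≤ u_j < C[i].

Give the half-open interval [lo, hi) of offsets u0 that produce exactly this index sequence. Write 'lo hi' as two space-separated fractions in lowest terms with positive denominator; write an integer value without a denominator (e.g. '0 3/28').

0 5/28

C = [0, 0, 3/7, 1]
j=0 picked index 2: u0 ∈ [0, 3/7)
j=1 picked index 2: u0 ∈ [-1/4, 5/28)
j=2 picked index 3: u0 ∈ [-1/14, 1/2)
j=3 picked index 3: u0 ∈ [-9/28, 1/4)
intersection: [0, 5/28)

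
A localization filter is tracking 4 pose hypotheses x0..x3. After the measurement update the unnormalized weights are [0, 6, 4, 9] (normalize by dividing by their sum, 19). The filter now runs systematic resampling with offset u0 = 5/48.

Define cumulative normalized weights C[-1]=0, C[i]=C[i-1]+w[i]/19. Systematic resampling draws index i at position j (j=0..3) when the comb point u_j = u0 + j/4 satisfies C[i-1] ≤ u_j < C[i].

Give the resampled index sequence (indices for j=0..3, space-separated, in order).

1 2 3 3

C = [0, 6/19, 10/19, 1]
j=0: u_0=5/48 ∈ [0, 6/19) → index 1
j=1: u_1=17/48 ∈ [6/19, 10/19) → index 2
j=2: u_2=29/48 ∈ [10/19, 1) → index 3
j=3: u_3=41/48 ∈ [10/19, 1) → index 3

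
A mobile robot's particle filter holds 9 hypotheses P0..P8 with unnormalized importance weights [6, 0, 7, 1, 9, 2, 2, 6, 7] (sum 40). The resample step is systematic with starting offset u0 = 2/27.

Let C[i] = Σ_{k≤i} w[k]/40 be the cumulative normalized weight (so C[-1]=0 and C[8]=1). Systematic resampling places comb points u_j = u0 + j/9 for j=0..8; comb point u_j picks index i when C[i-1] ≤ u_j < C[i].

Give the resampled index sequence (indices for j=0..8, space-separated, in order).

0 2 2 4 4 6 7 8 8

C = [3/20, 3/20, 13/40, 7/20, 23/40, 5/8, 27/40, 33/40, 1]
j=0: u_0=2/27 ∈ [0, 3/20) → index 0
j=1: u_1=5/27 ∈ [3/20, 13/40) → index 2
j=2: u_2=8/27 ∈ [3/20, 13/40) → index 2
j=3: u_3=11/27 ∈ [7/20, 23/40) → index 4
j=4: u_4=14/27 ∈ [7/20, 23/40) → index 4
j=5: u_5=17/27 ∈ [5/8, 27/40) → index 6
j=6: u_6=20/27 ∈ [27/40, 33/40) → index 7
j=7: u_7=23/27 ∈ [33/40, 1) → index 8
j=8: u_8=26/27 ∈ [33/40, 1) → index 8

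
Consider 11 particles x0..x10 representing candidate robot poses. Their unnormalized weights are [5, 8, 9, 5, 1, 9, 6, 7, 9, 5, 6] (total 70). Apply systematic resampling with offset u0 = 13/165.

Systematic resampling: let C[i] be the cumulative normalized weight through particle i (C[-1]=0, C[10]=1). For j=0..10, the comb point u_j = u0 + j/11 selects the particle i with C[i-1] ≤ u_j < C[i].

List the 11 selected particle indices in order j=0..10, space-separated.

C = [1/14, 13/70, 11/35, 27/70, 2/5, 37/70, 43/70, 5/7, 59/70, 32/35, 1]
j=0: u_0=13/165 ∈ [1/14, 13/70) → index 1
j=1: u_1=28/165 ∈ [1/14, 13/70) → index 1
j=2: u_2=43/165 ∈ [13/70, 11/35) → index 2
j=3: u_3=58/165 ∈ [11/35, 27/70) → index 3
j=4: u_4=73/165 ∈ [2/5, 37/70) → index 5
j=5: u_5=8/15 ∈ [37/70, 43/70) → index 6
j=6: u_6=103/165 ∈ [43/70, 5/7) → index 7
j=7: u_7=118/165 ∈ [5/7, 59/70) → index 8
j=8: u_8=133/165 ∈ [5/7, 59/70) → index 8
j=9: u_9=148/165 ∈ [59/70, 32/35) → index 9
j=10: u_10=163/165 ∈ [32/35, 1) → index 10

1 1 2 3 5 6 7 8 8 9 10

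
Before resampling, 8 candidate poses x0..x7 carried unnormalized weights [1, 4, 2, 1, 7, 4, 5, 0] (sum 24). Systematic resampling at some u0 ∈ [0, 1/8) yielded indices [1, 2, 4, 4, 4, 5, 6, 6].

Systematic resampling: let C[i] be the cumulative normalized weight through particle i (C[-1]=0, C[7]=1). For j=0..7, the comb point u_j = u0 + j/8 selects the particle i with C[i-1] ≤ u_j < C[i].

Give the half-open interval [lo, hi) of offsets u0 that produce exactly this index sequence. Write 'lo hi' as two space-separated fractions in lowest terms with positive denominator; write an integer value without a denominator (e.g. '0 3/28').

1/12 1/8

C = [1/24, 5/24, 7/24, 1/3, 5/8, 19/24, 1, 1]
j=0 picked index 1: u0 ∈ [1/24, 5/24)
j=1 picked index 2: u0 ∈ [1/12, 1/6)
j=2 picked index 4: u0 ∈ [1/12, 3/8)
j=3 picked index 4: u0 ∈ [-1/24, 1/4)
j=4 picked index 4: u0 ∈ [-1/6, 1/8)
j=5 picked index 5: u0 ∈ [0, 1/6)
j=6 picked index 6: u0 ∈ [1/24, 1/4)
j=7 picked index 6: u0 ∈ [-1/12, 1/8)
intersection: [1/12, 1/8)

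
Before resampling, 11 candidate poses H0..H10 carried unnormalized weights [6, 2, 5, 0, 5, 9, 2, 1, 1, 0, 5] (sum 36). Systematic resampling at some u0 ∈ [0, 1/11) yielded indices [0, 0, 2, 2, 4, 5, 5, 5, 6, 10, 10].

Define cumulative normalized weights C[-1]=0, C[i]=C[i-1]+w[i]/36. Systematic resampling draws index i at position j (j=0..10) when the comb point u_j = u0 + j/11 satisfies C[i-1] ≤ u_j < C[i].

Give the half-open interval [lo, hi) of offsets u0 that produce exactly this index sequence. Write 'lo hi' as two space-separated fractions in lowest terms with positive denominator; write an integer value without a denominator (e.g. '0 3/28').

1/22 5/66

C = [1/6, 2/9, 13/36, 13/36, 1/2, 3/4, 29/36, 5/6, 31/36, 31/36, 1]
j=0 picked index 0: u0 ∈ [0, 1/6)
j=1 picked index 0: u0 ∈ [-1/11, 5/66)
j=2 picked index 2: u0 ∈ [4/99, 71/396)
j=3 picked index 2: u0 ∈ [-5/99, 35/396)
j=4 picked index 4: u0 ∈ [-1/396, 3/22)
j=5 picked index 5: u0 ∈ [1/22, 13/44)
j=6 picked index 5: u0 ∈ [-1/22, 9/44)
j=7 picked index 5: u0 ∈ [-3/22, 5/44)
j=8 picked index 6: u0 ∈ [1/44, 31/396)
j=9 picked index 10: u0 ∈ [17/396, 2/11)
j=10 picked index 10: u0 ∈ [-19/396, 1/11)
intersection: [1/22, 5/66)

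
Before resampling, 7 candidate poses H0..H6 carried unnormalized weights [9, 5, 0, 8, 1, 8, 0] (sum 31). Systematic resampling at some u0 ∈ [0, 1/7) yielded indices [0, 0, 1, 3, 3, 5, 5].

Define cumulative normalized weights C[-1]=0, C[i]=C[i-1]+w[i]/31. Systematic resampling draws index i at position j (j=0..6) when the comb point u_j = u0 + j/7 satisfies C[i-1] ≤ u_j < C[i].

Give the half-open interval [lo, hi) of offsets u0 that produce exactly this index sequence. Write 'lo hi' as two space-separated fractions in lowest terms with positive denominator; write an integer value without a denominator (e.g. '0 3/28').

C = [9/31, 14/31, 14/31, 22/31, 23/31, 1, 1]
j=0 picked index 0: u0 ∈ [0, 9/31)
j=1 picked index 0: u0 ∈ [-1/7, 32/217)
j=2 picked index 1: u0 ∈ [1/217, 36/217)
j=3 picked index 3: u0 ∈ [5/217, 61/217)
j=4 picked index 3: u0 ∈ [-26/217, 30/217)
j=5 picked index 5: u0 ∈ [6/217, 2/7)
j=6 picked index 5: u0 ∈ [-25/217, 1/7)
intersection: [6/217, 30/217)

6/217 30/217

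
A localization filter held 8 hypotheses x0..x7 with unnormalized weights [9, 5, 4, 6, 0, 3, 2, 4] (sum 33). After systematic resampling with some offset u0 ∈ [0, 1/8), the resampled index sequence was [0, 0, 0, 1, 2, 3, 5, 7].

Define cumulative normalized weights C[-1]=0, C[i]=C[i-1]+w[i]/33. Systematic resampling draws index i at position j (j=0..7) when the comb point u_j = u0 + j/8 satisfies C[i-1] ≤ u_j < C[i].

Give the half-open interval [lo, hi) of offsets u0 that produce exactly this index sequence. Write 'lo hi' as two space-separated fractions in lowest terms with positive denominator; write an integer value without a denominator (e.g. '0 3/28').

C = [3/11, 14/33, 6/11, 8/11, 8/11, 9/11, 29/33, 1]
j=0 picked index 0: u0 ∈ [0, 3/11)
j=1 picked index 0: u0 ∈ [-1/8, 13/88)
j=2 picked index 0: u0 ∈ [-1/4, 1/44)
j=3 picked index 1: u0 ∈ [-9/88, 13/264)
j=4 picked index 2: u0 ∈ [-5/66, 1/22)
j=5 picked index 3: u0 ∈ [-7/88, 9/88)
j=6 picked index 5: u0 ∈ [-1/44, 3/44)
j=7 picked index 7: u0 ∈ [1/264, 1/8)
intersection: [1/264, 1/44)

1/264 1/44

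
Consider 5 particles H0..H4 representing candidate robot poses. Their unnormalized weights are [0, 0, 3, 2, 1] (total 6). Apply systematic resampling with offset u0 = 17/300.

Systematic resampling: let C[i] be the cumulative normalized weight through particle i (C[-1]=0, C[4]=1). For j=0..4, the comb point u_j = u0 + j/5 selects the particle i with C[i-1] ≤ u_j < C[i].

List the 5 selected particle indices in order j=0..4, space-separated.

2 2 2 3 4

C = [0, 0, 1/2, 5/6, 1]
j=0: u_0=17/300 ∈ [0, 1/2) → index 2
j=1: u_1=77/300 ∈ [0, 1/2) → index 2
j=2: u_2=137/300 ∈ [0, 1/2) → index 2
j=3: u_3=197/300 ∈ [1/2, 5/6) → index 3
j=4: u_4=257/300 ∈ [5/6, 1) → index 4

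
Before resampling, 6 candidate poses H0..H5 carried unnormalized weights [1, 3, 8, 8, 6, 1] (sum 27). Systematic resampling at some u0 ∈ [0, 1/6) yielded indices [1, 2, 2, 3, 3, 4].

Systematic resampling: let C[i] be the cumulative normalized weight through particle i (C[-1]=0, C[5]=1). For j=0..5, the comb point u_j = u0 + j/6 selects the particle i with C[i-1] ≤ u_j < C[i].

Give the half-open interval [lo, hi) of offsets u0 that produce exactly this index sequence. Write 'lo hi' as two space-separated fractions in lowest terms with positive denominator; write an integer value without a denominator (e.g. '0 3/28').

1/27 2/27

C = [1/27, 4/27, 4/9, 20/27, 26/27, 1]
j=0 picked index 1: u0 ∈ [1/27, 4/27)
j=1 picked index 2: u0 ∈ [-1/54, 5/18)
j=2 picked index 2: u0 ∈ [-5/27, 1/9)
j=3 picked index 3: u0 ∈ [-1/18, 13/54)
j=4 picked index 3: u0 ∈ [-2/9, 2/27)
j=5 picked index 4: u0 ∈ [-5/54, 7/54)
intersection: [1/27, 2/27)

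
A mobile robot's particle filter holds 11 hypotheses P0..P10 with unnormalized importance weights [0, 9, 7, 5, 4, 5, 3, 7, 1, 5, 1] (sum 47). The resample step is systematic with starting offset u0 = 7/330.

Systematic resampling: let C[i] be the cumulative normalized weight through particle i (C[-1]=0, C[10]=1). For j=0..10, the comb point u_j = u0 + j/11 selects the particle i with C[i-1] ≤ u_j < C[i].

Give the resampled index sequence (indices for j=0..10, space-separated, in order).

1 1 2 2 3 4 5 6 7 7 9

C = [0, 9/47, 16/47, 21/47, 25/47, 30/47, 33/47, 40/47, 41/47, 46/47, 1]
j=0: u_0=7/330 ∈ [0, 9/47) → index 1
j=1: u_1=37/330 ∈ [0, 9/47) → index 1
j=2: u_2=67/330 ∈ [9/47, 16/47) → index 2
j=3: u_3=97/330 ∈ [9/47, 16/47) → index 2
j=4: u_4=127/330 ∈ [16/47, 21/47) → index 3
j=5: u_5=157/330 ∈ [21/47, 25/47) → index 4
j=6: u_6=17/30 ∈ [25/47, 30/47) → index 5
j=7: u_7=217/330 ∈ [30/47, 33/47) → index 6
j=8: u_8=247/330 ∈ [33/47, 40/47) → index 7
j=9: u_9=277/330 ∈ [33/47, 40/47) → index 7
j=10: u_10=307/330 ∈ [41/47, 46/47) → index 9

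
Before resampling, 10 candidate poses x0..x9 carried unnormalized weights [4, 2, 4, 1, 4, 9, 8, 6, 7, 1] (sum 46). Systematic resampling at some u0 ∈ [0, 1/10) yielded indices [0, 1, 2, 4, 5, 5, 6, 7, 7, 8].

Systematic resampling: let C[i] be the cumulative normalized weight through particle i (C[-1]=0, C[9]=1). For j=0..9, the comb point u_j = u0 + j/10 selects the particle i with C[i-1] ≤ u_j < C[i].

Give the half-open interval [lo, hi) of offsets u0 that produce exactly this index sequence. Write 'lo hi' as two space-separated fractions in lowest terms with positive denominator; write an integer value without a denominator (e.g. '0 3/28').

C = [2/23, 3/23, 5/23, 11/46, 15/46, 12/23, 16/23, 19/23, 45/46, 1]
j=0 picked index 0: u0 ∈ [0, 2/23)
j=1 picked index 1: u0 ∈ [-3/230, 7/230)
j=2 picked index 2: u0 ∈ [-8/115, 2/115)
j=3 picked index 4: u0 ∈ [-7/115, 3/115)
j=4 picked index 5: u0 ∈ [-17/230, 14/115)
j=5 picked index 5: u0 ∈ [-4/23, 1/46)
j=6 picked index 6: u0 ∈ [-9/115, 11/115)
j=7 picked index 7: u0 ∈ [-1/230, 29/230)
j=8 picked index 7: u0 ∈ [-12/115, 3/115)
j=9 picked index 8: u0 ∈ [-17/230, 9/115)
intersection: [0, 2/115)

0 2/115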